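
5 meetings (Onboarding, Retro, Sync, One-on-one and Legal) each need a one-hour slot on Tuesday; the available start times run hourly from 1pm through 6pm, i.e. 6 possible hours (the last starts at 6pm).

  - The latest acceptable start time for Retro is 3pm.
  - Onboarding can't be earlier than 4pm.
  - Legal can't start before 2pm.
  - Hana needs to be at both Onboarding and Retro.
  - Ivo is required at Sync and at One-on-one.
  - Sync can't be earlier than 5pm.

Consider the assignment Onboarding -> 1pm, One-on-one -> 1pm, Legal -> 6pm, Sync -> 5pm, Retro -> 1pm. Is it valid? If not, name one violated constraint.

Hana needs to be at both Onboarding and Retro — violated.
The latest acceptable start time for Retro is 3pm — holds.
Sync can't be earlier than 5pm — holds.
Legal can't start before 2pm — holds.
Ivo is required at Sync and at One-on-one — holds.
Onboarding can't be earlier than 4pm — violated.

Invalid. Onboarding can't be earlier than 4pm.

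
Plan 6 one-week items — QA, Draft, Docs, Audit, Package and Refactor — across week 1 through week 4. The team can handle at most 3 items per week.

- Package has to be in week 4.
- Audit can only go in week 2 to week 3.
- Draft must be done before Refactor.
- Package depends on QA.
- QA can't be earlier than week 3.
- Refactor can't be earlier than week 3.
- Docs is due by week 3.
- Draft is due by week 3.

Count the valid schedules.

Splitting on Draft: it can be week 1 (11), week 2 (11), week 3 (5). Listing each branch's schedules as (QA, Docs, Audit, Package, Refactor) by week number:
Draft=week 1: (3,1,2,4,3) (3,1,2,4,4) (3,1,3,4,3) (3,1,3,4,4) (3,2,2,4,3) (3,2,2,4,4) (3,2,3,4,3) (3,2,3,4,4) (3,3,2,4,3) (3,3,2,4,4) (3,3,3,4,4) — 11.
Draft=week 2: (3,1,2,4,3) (3,1,2,4,4) (3,1,3,4,3) (3,1,3,4,4) (3,2,2,4,3) (3,2,2,4,4) (3,2,3,4,3) (3,2,3,4,4) (3,3,2,4,3) (3,3,2,4,4) (3,3,3,4,4) — 11.
Draft=week 3: (3,1,2,4,4) (3,1,3,4,4) (3,2,2,4,4) (3,2,3,4,4) (3,3,2,4,4) — 5.
Summing: 11 + 11 + 5 = 27.

27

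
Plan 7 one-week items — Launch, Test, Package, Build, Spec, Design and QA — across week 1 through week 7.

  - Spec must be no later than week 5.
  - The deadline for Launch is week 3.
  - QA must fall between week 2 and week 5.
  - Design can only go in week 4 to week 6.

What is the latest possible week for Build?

week 7

Build at week 7 is achievable: Spec -> week 1; Test -> week 1; Build -> week 7; Package -> week 1; Design -> week 4; Launch -> week 1; QA -> week 2.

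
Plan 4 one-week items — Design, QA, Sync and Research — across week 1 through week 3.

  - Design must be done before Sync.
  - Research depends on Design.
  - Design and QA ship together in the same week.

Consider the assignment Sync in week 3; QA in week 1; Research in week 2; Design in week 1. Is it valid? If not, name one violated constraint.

Design must be done before Sync — holds.
Research depends on Design — holds.
Design and QA ship together in the same week — holds.

Valid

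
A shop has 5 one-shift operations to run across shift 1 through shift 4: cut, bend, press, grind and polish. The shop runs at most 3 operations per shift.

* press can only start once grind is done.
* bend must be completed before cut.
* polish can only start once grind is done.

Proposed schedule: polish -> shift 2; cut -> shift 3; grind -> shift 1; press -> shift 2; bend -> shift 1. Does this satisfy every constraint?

The shop runs at most 3 operations per shift — holds.
bend must be completed before cut — holds.
press can only start once grind is done — holds.
polish can only start once grind is done — holds.

Yes, all constraints hold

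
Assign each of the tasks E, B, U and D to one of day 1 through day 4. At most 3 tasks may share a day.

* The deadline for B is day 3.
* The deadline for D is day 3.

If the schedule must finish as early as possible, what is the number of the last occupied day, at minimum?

day 2

With at most 3 per day and 4 tasks, at least 2 days are needed.
2 works (last occupied day: day 2): for example U=day 1, E=day 1, D=day 2, B=day 1.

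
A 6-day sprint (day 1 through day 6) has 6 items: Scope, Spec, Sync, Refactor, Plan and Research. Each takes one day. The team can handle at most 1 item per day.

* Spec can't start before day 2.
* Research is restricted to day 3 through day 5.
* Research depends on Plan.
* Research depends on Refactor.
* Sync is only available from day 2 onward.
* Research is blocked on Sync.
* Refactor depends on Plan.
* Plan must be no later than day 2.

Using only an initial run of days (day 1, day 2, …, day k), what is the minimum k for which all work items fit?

The precedence chain requires at least 3 distinct days.
With at most 1 per day and 6 work items, at least 6 days are needed.
6 works (last occupied day: day 6): for example Refactor in day 3, Scope in day 6, Research in day 4, Plan in day 1, Spec in day 5, Sync in day 2.

6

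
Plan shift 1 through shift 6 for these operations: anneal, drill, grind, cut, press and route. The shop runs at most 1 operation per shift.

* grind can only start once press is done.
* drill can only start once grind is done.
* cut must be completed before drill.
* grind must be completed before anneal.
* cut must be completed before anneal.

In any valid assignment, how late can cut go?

shift 4

Downstream work caps cut at shift 5.
cut at shift 4 is achievable: cut -> shift 4; anneal -> shift 5; route -> shift 3; grind -> shift 2; drill -> shift 6; press -> shift 1.
Nothing later works — the capacity limit rule out every shift after shift 4.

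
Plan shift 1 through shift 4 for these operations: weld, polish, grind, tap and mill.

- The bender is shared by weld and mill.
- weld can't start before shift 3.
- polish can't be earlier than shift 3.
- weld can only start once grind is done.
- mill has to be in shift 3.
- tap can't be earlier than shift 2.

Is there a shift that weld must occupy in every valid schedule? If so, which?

weld's window is shift 3–shift 4.
mill is fixed at shift 3, and weld can't share a shift with mill.
So weld must be shift 4.

shift 4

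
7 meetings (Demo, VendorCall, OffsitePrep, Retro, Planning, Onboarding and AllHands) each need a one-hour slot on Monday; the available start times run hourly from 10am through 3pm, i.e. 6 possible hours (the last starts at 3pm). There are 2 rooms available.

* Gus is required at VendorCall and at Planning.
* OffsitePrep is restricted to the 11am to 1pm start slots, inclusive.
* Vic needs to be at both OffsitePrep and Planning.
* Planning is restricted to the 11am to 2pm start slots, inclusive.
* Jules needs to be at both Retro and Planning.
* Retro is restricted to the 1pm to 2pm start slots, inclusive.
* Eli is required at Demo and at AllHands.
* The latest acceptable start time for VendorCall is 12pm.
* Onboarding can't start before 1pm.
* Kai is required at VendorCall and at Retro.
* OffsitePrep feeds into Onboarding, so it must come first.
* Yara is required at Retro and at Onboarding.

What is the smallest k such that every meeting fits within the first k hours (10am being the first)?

5 hours

The precedence chain requires at least 2 distinct hours.
With at most 2 per hour and 7 meetings, at least 4 hours are needed.
Retro can't be placed before 1pm — that is hour 4 counting from 10am — so the schedule must run through at least 4 hours.
Could 4 hours be enough, i.e. nothing placed later than 1pm? No: Retro's window within 4 hours is {1pm}; Onboarding's window within 4 hours is {1pm}; Onboarding can't share with Retro (1pm) → nothing is left.
So 4 hours is not enough.
5 works (last occupied hour: 2pm): for example AllHands in 11am, Planning in 12pm, OffsitePrep in 11am, Demo in 10am, Retro in 2pm, VendorCall in 10am, Onboarding in 1pm.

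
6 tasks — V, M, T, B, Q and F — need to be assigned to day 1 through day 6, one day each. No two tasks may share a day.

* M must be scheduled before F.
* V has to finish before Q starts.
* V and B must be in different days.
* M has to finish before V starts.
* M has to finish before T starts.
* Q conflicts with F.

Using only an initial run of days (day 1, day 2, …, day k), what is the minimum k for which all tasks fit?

6 days

The precedence chain requires at least 3 distinct days.
With at most 1 per day and 6 tasks, at least 6 days are needed.
6 works (last occupied day: day 6): for example M=day 1, F=day 5, B=day 6, Q=day 4, V=day 2, T=day 3.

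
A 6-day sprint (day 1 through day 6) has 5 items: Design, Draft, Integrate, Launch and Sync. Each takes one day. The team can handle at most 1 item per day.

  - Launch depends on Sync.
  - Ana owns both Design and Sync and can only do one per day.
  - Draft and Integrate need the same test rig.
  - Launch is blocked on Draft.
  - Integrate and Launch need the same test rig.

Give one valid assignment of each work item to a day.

Integrate in day 5, Draft in day 1, Launch in day 3, Sync in day 2, Design in day 4

Checking: Draft(day 1) before Launch(day 3); Sync(day 2) before Launch(day 3); Design(day 4) != Sync(day 2); Integrate(day 5) != Launch(day 3); Draft(day 1) != Integrate(day 5); max 1 per day (cap 1).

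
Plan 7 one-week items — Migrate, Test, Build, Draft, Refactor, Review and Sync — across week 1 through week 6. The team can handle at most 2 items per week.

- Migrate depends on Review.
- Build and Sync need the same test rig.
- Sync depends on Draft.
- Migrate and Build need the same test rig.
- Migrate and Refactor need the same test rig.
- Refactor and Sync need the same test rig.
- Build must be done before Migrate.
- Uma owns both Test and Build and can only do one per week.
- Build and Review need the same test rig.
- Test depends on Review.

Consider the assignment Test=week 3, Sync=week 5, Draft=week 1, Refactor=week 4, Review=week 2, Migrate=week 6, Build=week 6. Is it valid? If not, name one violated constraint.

Uma owns both Test and Build and can only do one per week — holds.
Build and Sync need the same test rig — holds.
The team can handle at most 2 items per week — holds.
Refactor and Sync need the same test rig — holds.
Sync depends on Draft — holds.
Build must be done before Migrate — violated.
Build and Review need the same test rig — holds.
Migrate depends on Review — holds.
Test depends on Review — holds.
Migrate and Build need the same test rig — violated.
Migrate and Refactor need the same test rig — holds.

No — it violates: Migrate and Build need the same test rig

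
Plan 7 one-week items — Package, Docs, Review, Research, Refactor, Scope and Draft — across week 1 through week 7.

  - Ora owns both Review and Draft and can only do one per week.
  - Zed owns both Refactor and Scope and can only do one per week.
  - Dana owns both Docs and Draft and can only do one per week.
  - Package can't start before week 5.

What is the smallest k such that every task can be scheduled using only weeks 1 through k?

5 weeks

Package can't be placed before week 5, so the schedule must run through at least week 5.
5 works (last occupied week: week 5): for example Refactor -> week 1, Scope -> week 2, Review -> week 1, Package -> week 5, Research -> week 1, Draft -> week 2, Docs -> week 1.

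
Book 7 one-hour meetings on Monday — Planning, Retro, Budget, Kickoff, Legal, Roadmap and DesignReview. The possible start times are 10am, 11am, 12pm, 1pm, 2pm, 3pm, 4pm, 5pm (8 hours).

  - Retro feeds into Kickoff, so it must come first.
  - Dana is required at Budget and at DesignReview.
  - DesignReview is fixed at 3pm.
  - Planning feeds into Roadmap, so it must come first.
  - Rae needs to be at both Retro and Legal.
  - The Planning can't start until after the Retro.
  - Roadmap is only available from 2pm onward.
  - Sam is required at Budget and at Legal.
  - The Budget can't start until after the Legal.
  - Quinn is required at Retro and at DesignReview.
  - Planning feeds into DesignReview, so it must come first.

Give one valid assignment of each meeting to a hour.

Kickoff -> 11am; Planning -> 11am; DesignReview -> 3pm; Legal -> 11am; Roadmap -> 2pm; Retro -> 10am; Budget -> 12pm

Checking: Retro(10am) before Kickoff(11am); Retro(10am) before Planning(11am); Legal(11am) before Budget(12pm); Planning(11am) before DesignReview(3pm); Planning(11am) before Roadmap(2pm); Budget(12pm) != Legal(11am); Retro(10am) != Legal(11am); Retro(10am) != DesignReview(3pm); Budget(12pm) != DesignReview(3pm); Roadmap=2pm in [2pm,5pm]; DesignReview=3pm in [3pm,3pm].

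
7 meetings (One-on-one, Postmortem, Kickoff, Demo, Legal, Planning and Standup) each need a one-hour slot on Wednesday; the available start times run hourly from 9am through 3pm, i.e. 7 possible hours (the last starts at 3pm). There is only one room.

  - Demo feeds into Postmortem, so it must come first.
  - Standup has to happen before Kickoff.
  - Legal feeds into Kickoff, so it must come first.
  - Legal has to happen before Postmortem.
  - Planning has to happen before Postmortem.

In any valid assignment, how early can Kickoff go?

Precedence pushes Kickoff to at least 10am.
Kickoff at 11am is achievable: Postmortem in 2pm; Demo in 12pm; One-on-one in 3pm; Planning in 1pm; Standup in 10am; Kickoff in 11am; Legal in 9am.
Nothing earlier works — the capacity limit rule out every hour before 11am.

11am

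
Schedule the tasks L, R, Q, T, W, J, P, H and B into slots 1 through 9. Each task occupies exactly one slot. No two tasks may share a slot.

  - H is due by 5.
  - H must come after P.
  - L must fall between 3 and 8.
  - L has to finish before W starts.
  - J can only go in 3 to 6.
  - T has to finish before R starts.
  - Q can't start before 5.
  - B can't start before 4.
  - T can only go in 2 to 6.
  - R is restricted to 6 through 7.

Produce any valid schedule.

P in 1, T in 2, Q in 5, B in 8, R in 6, W in 9, H in 4, J in 3, L in 7

Checking: T(2) before R(6); L(7) before W(9); P(1) before H(4); J=3 in [3,6]; R=6 in [6,7]; H=4 in [1,5]; B=8 in [4,9]; T=2 in [2,6]; Q=5 in [5,9]; L=7 in [3,8]; max 1 per slot (cap 1).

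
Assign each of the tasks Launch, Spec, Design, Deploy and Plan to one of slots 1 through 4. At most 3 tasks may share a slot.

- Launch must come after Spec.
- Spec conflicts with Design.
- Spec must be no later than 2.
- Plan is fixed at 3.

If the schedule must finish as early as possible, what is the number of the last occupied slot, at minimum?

The precedence chain requires at least 2 distinct slots.
With at most 3 per slot and 5 tasks, at least 2 slots are needed.
Plan can't be placed before 3, so the schedule must run through at least slot 3.
3 works (last occupied slot: 3): for example Spec=1; Deploy=1; Design=2; Plan=3; Launch=2.

3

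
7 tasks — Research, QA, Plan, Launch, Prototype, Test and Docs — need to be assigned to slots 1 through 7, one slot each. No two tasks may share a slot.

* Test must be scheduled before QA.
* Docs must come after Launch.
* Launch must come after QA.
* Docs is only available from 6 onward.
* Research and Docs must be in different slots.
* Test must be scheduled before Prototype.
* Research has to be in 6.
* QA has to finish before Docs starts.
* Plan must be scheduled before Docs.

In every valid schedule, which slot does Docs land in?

Docs's window is 6–7.
Research is fixed at 6, and Docs can't share a slot with Research.
So Docs must be 7.

7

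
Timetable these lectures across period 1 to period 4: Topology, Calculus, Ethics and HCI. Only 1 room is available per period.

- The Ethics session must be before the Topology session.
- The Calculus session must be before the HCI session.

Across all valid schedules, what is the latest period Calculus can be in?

Downstream work caps Calculus at period 3.
Calculus at period 3 is achievable: Calculus in period 3, Ethics in period 1, HCI in period 4, Topology in period 2.

period 3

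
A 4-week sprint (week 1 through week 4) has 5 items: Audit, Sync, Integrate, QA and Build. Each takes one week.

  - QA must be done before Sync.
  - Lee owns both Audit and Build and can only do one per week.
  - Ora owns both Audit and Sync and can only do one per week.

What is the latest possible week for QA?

week 3

Downstream work caps QA at week 3.
QA at week 3 is achievable: Integrate=week 1; QA=week 3; Audit=week 1; Sync=week 4; Build=week 2.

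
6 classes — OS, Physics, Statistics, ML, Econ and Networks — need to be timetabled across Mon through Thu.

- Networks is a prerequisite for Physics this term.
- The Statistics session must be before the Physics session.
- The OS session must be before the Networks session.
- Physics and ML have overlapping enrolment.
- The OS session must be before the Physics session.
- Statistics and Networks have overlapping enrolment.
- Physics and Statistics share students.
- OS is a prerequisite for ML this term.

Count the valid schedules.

48

Splitting on OS: it can be Mon (40), Tue (8). Listing each branch's schedules as (Physics, Statistics, ML, Econ, Networks):
OS=Mon: (Wed,Mon,Tue,Mon,Tue) (Wed,Mon,Tue,Tue,Tue) (Wed,Mon,Tue,Wed,Tue) (Wed,Mon,Tue,Thu,Tue) (Wed,Mon,Thu,Mon,Tue) (Wed,Mon,Thu,Tue,Tue) (Wed,Mon,Thu,Wed,Tue) (Wed,Mon,Thu,Thu,Tue) (Thu,Mon,Tue,Mon,Tue) (Thu,Mon,Tue,Mon,Wed) (Thu,Mon,Tue,Tue,Tue) (Thu,Mon,Tue,Tue,Wed) (Thu,Mon,Tue,Wed,Tue) (Thu,Mon,Tue,Wed,Wed) (Thu,Mon,Tue,Thu,Tue) (Thu,Mon,Tue,Thu,Wed) (Thu,Mon,Wed,Mon,Tue) (Thu,Mon,Wed,Mon,Wed) (Thu,Mon,Wed,Tue,Tue) (Thu,Mon,Wed,Tue,Wed) (Thu,Mon,Wed,Wed,Tue) (Thu,Mon,Wed,Wed,Wed) (Thu,Mon,Wed,Thu,Tue) (Thu,Mon,Wed,Thu,Wed) (Thu,Tue,Tue,Mon,Wed) (Thu,Tue,Tue,Tue,Wed) (Thu,Tue,Tue,Wed,Wed) (Thu,Tue,Tue,Thu,Wed) (Thu,Tue,Wed,Mon,Wed) (Thu,Tue,Wed,Tue,Wed) (Thu,Tue,Wed,Wed,Wed) (Thu,Tue,Wed,Thu,Wed) (Thu,Wed,Tue,Mon,Tue) (Thu,Wed,Tue,Tue,Tue) (Thu,Wed,Tue,Wed,Tue) (Thu,Wed,Tue,Thu,Tue) (Thu,Wed,Wed,Mon,Tue) (Thu,Wed,Wed,Tue,Tue) (Thu,Wed,Wed,Wed,Tue) (Thu,Wed,Wed,Thu,Tue) — 40.
OS=Tue: (Thu,Mon,Wed,Mon,Wed) (Thu,Mon,Wed,Tue,Wed) (Thu,Mon,Wed,Wed,Wed) (Thu,Mon,Wed,Thu,Wed) (Thu,Tue,Wed,Mon,Wed) (Thu,Tue,Wed,Tue,Wed) (Thu,Tue,Wed,Wed,Wed) (Thu,Tue,Wed,Thu,Wed) — 8.
Summing: 40 + 8 = 48.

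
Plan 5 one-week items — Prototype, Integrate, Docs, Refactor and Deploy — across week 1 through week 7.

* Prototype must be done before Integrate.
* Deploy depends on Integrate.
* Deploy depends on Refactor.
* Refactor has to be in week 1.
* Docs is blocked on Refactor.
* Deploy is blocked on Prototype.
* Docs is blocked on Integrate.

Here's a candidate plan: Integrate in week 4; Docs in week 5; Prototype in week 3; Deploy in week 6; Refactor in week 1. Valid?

Valid

Prototype must be done before Integrate — holds.
Deploy is blocked on Prototype — holds.
Docs is blocked on Integrate — holds.
Docs is blocked on Refactor — holds.
Deploy depends on Integrate — holds.
Refactor has to be in week 1 — holds.
Deploy depends on Refactor — holds.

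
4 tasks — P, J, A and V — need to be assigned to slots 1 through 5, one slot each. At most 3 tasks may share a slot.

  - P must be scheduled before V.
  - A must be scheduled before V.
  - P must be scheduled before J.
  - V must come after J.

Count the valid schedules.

Splitting on P: it can be 1 (20), 2 (11), 3 (4). Listing each branch's schedules as (J, A, V):
P=1: (2,1,3) (2,1,4) (2,1,5) (2,2,3) (2,2,4) (2,2,5) (2,3,4) (2,3,5) (2,4,5) (3,1,4) (3,1,5) (3,2,4) (3,2,5) (3,3,4) (3,3,5) (3,4,5) (4,1,5) (4,2,5) (4,3,5) (4,4,5) — 20.
P=2: (3,1,4) (3,1,5) (3,2,4) (3,2,5) (3,3,4) (3,3,5) (3,4,5) (4,1,5) (4,2,5) (4,3,5) (4,4,5) — 11.
P=3: (4,1,5) (4,2,5) (4,3,5) (4,4,5) — 4.
Summing: 20 + 11 + 4 = 35.

35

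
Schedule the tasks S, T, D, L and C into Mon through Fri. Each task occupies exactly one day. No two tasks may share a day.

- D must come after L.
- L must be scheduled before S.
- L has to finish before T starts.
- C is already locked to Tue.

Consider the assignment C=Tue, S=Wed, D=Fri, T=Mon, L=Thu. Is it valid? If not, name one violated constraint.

Invalid. L has to finish before T starts.

L must be scheduled before S — violated.
L has to finish before T starts — violated.
No two tasks may share a day — holds.
D must come after L — holds.
C is already locked to Tue — holds.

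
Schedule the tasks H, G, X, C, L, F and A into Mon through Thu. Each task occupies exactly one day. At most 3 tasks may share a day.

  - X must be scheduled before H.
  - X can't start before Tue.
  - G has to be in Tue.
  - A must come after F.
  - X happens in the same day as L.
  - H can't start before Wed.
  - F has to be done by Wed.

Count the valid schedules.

39

Splitting on H: it can be Wed (9), Thu (30). Listing each branch's schedules as (G, X, C, L, F, A):
H=Wed: (Tue,Tue,Mon,Tue,Mon,Wed) (Tue,Tue,Mon,Tue,Mon,Thu) (Tue,Tue,Mon,Tue,Wed,Thu) (Tue,Tue,Wed,Tue,Mon,Wed) (Tue,Tue,Wed,Tue,Mon,Thu) (Tue,Tue,Wed,Tue,Wed,Thu) (Tue,Tue,Thu,Tue,Mon,Wed) (Tue,Tue,Thu,Tue,Mon,Thu) (Tue,Tue,Thu,Tue,Wed,Thu) — 9.
H=Thu: (Tue,Tue,Mon,Tue,Mon,Wed) (Tue,Tue,Mon,Tue,Mon,Thu) (Tue,Tue,Mon,Tue,Wed,Thu) (Tue,Tue,Wed,Tue,Mon,Wed) (Tue,Tue,Wed,Tue,Mon,Thu) (Tue,Tue,Wed,Tue,Wed,Thu) (Tue,Tue,Thu,Tue,Mon,Wed) (Tue,Tue,Thu,Tue,Mon,Thu) (Tue,Tue,Thu,Tue,Wed,Thu) (Tue,Wed,Mon,Wed,Mon,Tue) (Tue,Wed,Mon,Wed,Mon,Wed) (Tue,Wed,Mon,Wed,Mon,Thu) (Tue,Wed,Mon,Wed,Tue,Wed) (Tue,Wed,Mon,Wed,Tue,Thu) (Tue,Wed,Mon,Wed,Wed,Thu) (Tue,Wed,Tue,Wed,Mon,Tue) (Tue,Wed,Tue,Wed,Mon,Wed) (Tue,Wed,Tue,Wed,Mon,Thu) (Tue,Wed,Tue,Wed,Tue,Wed) (Tue,Wed,Tue,Wed,Tue,Thu) (Tue,Wed,Tue,Wed,Wed,Thu) (Tue,Wed,Wed,Wed,Mon,Tue) (Tue,Wed,Wed,Wed,Mon,Thu) (Tue,Wed,Wed,Wed,Tue,Thu) (Tue,Wed,Thu,Wed,Mon,Tue) (Tue,Wed,Thu,Wed,Mon,Wed) (Tue,Wed,Thu,Wed,Mon,Thu) (Tue,Wed,Thu,Wed,Tue,Wed) (Tue,Wed,Thu,Wed,Tue,Thu) (Tue,Wed,Thu,Wed,Wed,Thu) — 30.
Summing: 9 + 30 = 39.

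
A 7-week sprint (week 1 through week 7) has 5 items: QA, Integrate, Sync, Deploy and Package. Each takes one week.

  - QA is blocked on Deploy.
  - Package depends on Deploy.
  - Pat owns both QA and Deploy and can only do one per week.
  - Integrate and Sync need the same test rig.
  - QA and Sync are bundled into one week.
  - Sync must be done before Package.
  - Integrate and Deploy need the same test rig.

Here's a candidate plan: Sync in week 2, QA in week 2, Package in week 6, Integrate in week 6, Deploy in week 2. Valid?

No — it violates: Pat owns both QA and Deploy and can only do one per week

Package depends on Deploy — holds.
Sync must be done before Package — holds.
QA and Sync are bundled into one week — holds.
Integrate and Deploy need the same test rig — holds.
Pat owns both QA and Deploy and can only do one per week — violated.
QA is blocked on Deploy — violated.
Integrate and Sync need the same test rig — holds.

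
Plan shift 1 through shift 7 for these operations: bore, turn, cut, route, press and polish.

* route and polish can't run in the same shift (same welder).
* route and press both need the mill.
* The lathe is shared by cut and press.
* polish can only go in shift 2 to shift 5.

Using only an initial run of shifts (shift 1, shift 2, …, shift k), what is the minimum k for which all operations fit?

2 shifts

polish can't be placed before shift 2, so the schedule must run through at least shift 2.
2 works (last occupied shift: shift 2): for example press in shift 2, polish in shift 2, turn in shift 1, route in shift 1, bore in shift 1, cut in shift 1.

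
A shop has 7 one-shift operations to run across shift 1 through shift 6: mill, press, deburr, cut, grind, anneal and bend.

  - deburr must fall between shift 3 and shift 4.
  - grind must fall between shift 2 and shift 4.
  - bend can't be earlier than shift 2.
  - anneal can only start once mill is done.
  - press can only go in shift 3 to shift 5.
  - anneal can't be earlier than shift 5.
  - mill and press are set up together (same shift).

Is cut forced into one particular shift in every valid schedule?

cut can be shift 1 (e.g. deburr in shift 3, press in shift 3, mill in shift 3, anneal in shift 5, cut in shift 1, bend in shift 2, grind in shift 2) or shift 2 (e.g. grind in shift 2, deburr in shift 3, bend in shift 2, press in shift 3, anneal in shift 5, cut in shift 2, mill in shift 3).

No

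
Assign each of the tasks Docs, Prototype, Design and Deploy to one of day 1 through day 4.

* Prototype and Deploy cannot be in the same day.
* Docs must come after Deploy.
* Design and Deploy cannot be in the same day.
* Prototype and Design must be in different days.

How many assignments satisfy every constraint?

Splitting on Docs: it can be day 2 (6), day 3 (12), day 4 (18). Listing each branch's schedules as (Prototype, Design, Deploy) by day number:
Docs=day 2: (2,3,1) (2,4,1) (3,2,1) (3,4,1) (4,2,1) (4,3,1) — 6.
Docs=day 3: (1,3,2) (1,4,2) (2,3,1) (2,4,1) (3,1,2) (3,2,1) (3,4,1) (3,4,2) (4,1,2) (4,2,1) (4,3,1) (4,3,2) — 12.
Docs=day 4: (1,2,3) (1,3,2) (1,4,2) (1,4,3) (2,1,3) (2,3,1) (2,4,1) (2,4,3) (3,1,2) (3,2,1) (3,4,1) (3,4,2) (4,1,2) (4,1,3) (4,2,1) (4,2,3) (4,3,1) (4,3,2) — 18.
Summing: 6 + 12 + 18 = 36.

36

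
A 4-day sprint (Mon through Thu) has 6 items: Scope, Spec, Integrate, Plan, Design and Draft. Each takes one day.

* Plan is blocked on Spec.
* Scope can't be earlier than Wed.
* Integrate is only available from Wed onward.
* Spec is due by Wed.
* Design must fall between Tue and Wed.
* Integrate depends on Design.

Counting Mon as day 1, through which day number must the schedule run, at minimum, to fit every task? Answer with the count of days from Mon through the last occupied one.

The precedence chain requires at least 2 distinct days.
Scope can't be placed before Wed — that is day 3 counting from Mon — so the schedule must run through at least 3 days.
3 works (last occupied day: Wed): for example Spec -> Mon, Draft -> Mon, Design -> Tue, Integrate -> Wed, Scope -> Wed, Plan -> Tue.

3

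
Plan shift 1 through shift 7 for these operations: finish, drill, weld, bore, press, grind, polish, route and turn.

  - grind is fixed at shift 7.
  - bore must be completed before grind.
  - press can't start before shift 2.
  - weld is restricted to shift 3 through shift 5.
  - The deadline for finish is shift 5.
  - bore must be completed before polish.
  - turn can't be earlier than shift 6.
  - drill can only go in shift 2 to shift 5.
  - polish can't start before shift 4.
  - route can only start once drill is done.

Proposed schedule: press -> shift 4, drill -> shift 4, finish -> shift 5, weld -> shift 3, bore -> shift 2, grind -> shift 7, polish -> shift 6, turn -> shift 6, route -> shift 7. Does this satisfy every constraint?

Yes, all constraints hold

bore must be completed before polish — holds.
press can't start before shift 2 — holds.
route can only start once drill is done — holds.
polish can't start before shift 4 — holds.
The deadline for finish is shift 5 — holds.
weld is restricted to shift 3 through shift 5 — holds.
drill can only go in shift 2 to shift 5 — holds.
turn can't be earlier than shift 6 — holds.
bore must be completed before grind — holds.
grind is fixed at shift 7 — holds.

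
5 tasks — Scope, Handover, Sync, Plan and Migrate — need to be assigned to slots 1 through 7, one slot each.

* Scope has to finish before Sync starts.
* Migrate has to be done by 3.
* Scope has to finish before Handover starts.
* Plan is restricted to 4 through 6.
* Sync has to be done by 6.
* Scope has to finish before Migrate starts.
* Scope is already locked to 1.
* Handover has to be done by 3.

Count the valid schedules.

60

Splitting on Handover: it can be 2 (30), 3 (30). Listing each branch's schedules as (Scope, Sync, Plan, Migrate):
Handover=2: (1,2,4,2) (1,2,4,3) (1,2,5,2) (1,2,5,3) (1,2,6,2) (1,2,6,3) (1,3,4,2) (1,3,4,3) (1,3,5,2) (1,3,5,3) (1,3,6,2) (1,3,6,3) (1,4,4,2) (1,4,4,3) (1,4,5,2) (1,4,5,3) (1,4,6,2) (1,4,6,3) (1,5,4,2) (1,5,4,3) (1,5,5,2) (1,5,5,3) (1,5,6,2) (1,5,6,3) (1,6,4,2) (1,6,4,3) (1,6,5,2) (1,6,5,3) (1,6,6,2) (1,6,6,3) — 30.
Handover=3: (1,2,4,2) (1,2,4,3) (1,2,5,2) (1,2,5,3) (1,2,6,2) (1,2,6,3) (1,3,4,2) (1,3,4,3) (1,3,5,2) (1,3,5,3) (1,3,6,2) (1,3,6,3) (1,4,4,2) (1,4,4,3) (1,4,5,2) (1,4,5,3) (1,4,6,2) (1,4,6,3) (1,5,4,2) (1,5,4,3) (1,5,5,2) (1,5,5,3) (1,5,6,2) (1,5,6,3) (1,6,4,2) (1,6,4,3) (1,6,5,2) (1,6,5,3) (1,6,6,2) (1,6,6,3) — 30.
Summing: 30 + 30 = 60.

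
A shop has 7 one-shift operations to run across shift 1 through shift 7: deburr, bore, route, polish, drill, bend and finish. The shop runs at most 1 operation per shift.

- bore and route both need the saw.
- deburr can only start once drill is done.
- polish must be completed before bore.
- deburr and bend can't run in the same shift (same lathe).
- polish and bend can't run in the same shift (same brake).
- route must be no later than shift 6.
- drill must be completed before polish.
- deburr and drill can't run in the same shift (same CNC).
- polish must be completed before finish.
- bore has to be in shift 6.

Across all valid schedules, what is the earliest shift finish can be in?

Precedence pushes finish to at least shift 3.
finish at shift 3 is achievable: polish=shift 2; bore=shift 6; drill=shift 1; bend=shift 7; finish=shift 3; deburr=shift 5; route=shift 4.

shift 3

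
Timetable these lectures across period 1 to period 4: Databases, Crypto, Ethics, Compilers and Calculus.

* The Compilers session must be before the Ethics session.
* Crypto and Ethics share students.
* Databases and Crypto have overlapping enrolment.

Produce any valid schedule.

Crypto -> period 3, Databases -> period 1, Calculus -> period 1, Compilers -> period 1, Ethics -> period 2

Checking: Compilers(period 1) before Ethics(period 2); Databases(period 1) != Crypto(period 3); Crypto(period 3) != Ethics(period 2).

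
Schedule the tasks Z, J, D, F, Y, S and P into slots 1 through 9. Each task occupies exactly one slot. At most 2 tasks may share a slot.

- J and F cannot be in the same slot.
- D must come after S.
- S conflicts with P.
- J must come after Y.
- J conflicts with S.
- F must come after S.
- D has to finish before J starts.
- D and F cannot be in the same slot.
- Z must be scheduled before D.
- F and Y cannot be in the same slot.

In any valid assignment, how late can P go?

P at 9 is achievable: J -> 3; P -> 9; D -> 2; S -> 1; Y -> 2; F -> 4; Z -> 1.

9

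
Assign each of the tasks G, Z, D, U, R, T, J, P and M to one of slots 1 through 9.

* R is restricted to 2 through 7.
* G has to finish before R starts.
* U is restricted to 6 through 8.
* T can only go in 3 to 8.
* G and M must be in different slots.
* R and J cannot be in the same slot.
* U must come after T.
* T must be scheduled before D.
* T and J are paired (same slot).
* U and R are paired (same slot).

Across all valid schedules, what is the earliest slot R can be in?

6

R is available from 2; R must be in the same slot as U, which can't be before 6, so R is at least 6; R's own window allows nothing later than 7.
R at 6 is achievable: U in 6, Z in 1, P in 1, J in 3, D in 4, G in 1, M in 2, T in 3, R in 6.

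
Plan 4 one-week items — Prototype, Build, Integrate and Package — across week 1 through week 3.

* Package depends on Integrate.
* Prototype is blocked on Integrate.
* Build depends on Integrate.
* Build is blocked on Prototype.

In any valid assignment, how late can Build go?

week 3

Precedence pushes Build to at least week 3.
Build at week 3 is achievable: Package=week 2; Integrate=week 1; Prototype=week 2; Build=week 3.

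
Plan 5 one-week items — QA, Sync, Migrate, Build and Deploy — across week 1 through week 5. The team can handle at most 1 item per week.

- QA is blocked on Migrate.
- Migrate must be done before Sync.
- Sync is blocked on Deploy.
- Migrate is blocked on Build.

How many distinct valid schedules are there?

7

Splitting on QA: it can be week 3 (1), week 4 (3), week 5 (3). Listing each branch's schedules as (Sync, Migrate, Build, Deploy) by week number:
QA=week 3: (5,2,1,4) — 1.
QA=week 4: (5,2,1,3) (5,3,1,2) (5,3,2,1) — 3.
QA=week 5: (4,2,1,3) (4,3,1,2) (4,3,2,1) — 3.
Summing: 1 + 3 + 3 = 7.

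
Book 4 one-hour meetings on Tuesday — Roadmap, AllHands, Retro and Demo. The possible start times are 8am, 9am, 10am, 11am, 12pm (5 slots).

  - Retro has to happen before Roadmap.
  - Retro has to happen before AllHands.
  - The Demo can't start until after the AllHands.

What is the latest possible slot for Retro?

10am

Downstream work caps Retro at 10am.
Retro at 10am is achievable: Demo -> 12pm, AllHands -> 11am, Roadmap -> 11am, Retro -> 10am.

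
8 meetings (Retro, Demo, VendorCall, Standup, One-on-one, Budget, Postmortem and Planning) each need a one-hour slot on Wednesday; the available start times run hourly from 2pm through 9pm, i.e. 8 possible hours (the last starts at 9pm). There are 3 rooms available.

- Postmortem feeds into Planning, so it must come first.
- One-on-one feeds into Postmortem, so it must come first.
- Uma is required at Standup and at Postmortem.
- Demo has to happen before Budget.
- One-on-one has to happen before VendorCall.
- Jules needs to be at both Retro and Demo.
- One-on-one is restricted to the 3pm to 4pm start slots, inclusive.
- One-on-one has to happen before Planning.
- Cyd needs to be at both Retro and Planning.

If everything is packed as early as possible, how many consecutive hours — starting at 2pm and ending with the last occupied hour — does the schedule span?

The precedence chain requires at least 3 distinct hours.
With at most 3 per hour and 8 meetings, at least 3 hours are needed.
Propagating the time windows through the other constraints, Planning can't land before 5pm — that is hour 4 counting from 2pm — so the schedule must run through at least 4 hours.
4 works (last occupied hour: 5pm): for example Standup in 2pm; Planning in 5pm; Demo in 2pm; Postmortem in 4pm; One-on-one in 3pm; Retro in 3pm; VendorCall in 4pm; Budget in 3pm.

4 hours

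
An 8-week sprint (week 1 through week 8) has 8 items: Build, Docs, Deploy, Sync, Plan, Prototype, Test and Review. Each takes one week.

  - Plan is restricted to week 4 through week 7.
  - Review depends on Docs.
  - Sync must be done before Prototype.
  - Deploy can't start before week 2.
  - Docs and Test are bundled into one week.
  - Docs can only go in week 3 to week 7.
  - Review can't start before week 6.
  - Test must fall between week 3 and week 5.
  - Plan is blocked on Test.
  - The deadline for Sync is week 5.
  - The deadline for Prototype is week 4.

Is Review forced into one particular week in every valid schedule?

Review can be week 6 (e.g. Docs=week 3; Sync=week 1; Test=week 3; Plan=week 4; Review=week 6; Build=week 1; Prototype=week 2; Deploy=week 2) or week 7 (e.g. Docs=week 3; Test=week 3; Deploy=week 2; Build=week 1; Sync=week 1; Review=week 7; Prototype=week 2; Plan=week 4).

No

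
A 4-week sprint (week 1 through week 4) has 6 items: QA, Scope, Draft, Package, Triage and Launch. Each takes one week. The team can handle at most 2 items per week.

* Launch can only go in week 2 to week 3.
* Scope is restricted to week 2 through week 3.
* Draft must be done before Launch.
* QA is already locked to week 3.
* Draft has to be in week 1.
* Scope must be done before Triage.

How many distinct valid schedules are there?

Splitting on Scope: it can be week 2 (8), week 3 (3). Listing each branch's schedules as (QA, Draft, Package, Triage, Launch) by week number:
Scope=week 2: (3,1,1,3,2) (3,1,1,4,2) (3,1,1,4,3) (3,1,2,4,3) (3,1,3,4,2) (3,1,4,3,2) (3,1,4,4,2) (3,1,4,4,3) — 8.
Scope=week 3: (3,1,1,4,2) (3,1,2,4,2) (3,1,4,4,2) — 3.
Summing: 8 + 3 = 11.

11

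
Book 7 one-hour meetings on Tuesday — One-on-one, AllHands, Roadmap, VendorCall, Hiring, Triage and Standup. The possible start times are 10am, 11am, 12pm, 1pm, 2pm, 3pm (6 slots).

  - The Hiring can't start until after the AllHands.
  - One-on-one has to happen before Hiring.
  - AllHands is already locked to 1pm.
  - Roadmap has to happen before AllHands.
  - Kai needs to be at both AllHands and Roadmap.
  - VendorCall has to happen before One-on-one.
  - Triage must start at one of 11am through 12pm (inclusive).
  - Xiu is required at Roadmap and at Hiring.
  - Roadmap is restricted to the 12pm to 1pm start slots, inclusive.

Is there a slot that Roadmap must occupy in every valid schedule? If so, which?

Roadmap's window is 12pm–1pm.
AllHands is fixed at 1pm, and Roadmap can't share a slot with AllHands.
So Roadmap must be 12pm.

12pm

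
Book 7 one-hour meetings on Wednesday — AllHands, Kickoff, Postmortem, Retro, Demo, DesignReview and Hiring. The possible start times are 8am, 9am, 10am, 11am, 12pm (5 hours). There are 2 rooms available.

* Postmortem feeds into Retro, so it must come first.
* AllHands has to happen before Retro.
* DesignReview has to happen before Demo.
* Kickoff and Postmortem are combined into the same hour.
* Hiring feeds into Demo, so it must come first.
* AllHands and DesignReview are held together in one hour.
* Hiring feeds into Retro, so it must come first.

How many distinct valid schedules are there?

Splitting on AllHands: it can be 8am (13), 9am (13), 10am (12), 11am (6). Listing each branch's schedules as (Kickoff, Postmortem, Retro, Demo, DesignReview, Hiring):
AllHands=8am: (9am,9am,11am,11am,8am,10am) (9am,9am,11am,12pm,8am,10am) (9am,9am,12pm,11am,8am,10am) (9am,9am,12pm,12pm,8am,10am) (9am,9am,12pm,12pm,8am,11am) (10am,10am,11am,11am,8am,9am) (10am,10am,11am,12pm,8am,9am) (10am,10am,12pm,11am,8am,9am) (10am,10am,12pm,12pm,8am,9am) (10am,10am,12pm,12pm,8am,11am) (11am,11am,12pm,10am,8am,9am) (11am,11am,12pm,12pm,8am,9am) (11am,11am,12pm,12pm,8am,10am) — 13.
AllHands=9am: (8am,8am,11am,11am,9am,10am) (8am,8am,11am,12pm,9am,10am) (8am,8am,12pm,11am,9am,10am) (8am,8am,12pm,12pm,9am,10am) (8am,8am,12pm,12pm,9am,11am) (10am,10am,11am,11am,9am,8am) (10am,10am,11am,12pm,9am,8am) (10am,10am,12pm,11am,9am,8am) (10am,10am,12pm,12pm,9am,8am) (10am,10am,12pm,12pm,9am,11am) (11am,11am,12pm,10am,9am,8am) (11am,11am,12pm,12pm,9am,8am) (11am,11am,12pm,12pm,9am,10am) — 13.
AllHands=10am: (8am,8am,11am,11am,10am,9am) (8am,8am,11am,12pm,10am,9am) (8am,8am,12pm,11am,10am,9am) (8am,8am,12pm,12pm,10am,9am) (8am,8am,12pm,12pm,10am,11am) (9am,9am,11am,11am,10am,8am) (9am,9am,11am,12pm,10am,8am) (9am,9am,12pm,11am,10am,8am) (9am,9am,12pm,12pm,10am,8am) (9am,9am,12pm,12pm,10am,11am) (11am,11am,12pm,12pm,10am,8am) (11am,11am,12pm,12pm,10am,9am) — 12.
AllHands=11am: (8am,8am,12pm,12pm,11am,9am) (8am,8am,12pm,12pm,11am,10am) (9am,9am,12pm,12pm,11am,8am) (9am,9am,12pm,12pm,11am,10am) (10am,10am,12pm,12pm,11am,8am) (10am,10am,12pm,12pm,11am,9am) — 6.
Summing: 13 + 13 + 12 + 6 = 44.

44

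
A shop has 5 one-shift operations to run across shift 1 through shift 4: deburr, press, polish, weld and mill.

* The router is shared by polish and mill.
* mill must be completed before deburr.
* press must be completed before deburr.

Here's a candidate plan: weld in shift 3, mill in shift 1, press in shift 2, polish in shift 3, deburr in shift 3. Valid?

Valid

mill must be completed before deburr — holds.
press must be completed before deburr — holds.
The router is shared by polish and mill — holds.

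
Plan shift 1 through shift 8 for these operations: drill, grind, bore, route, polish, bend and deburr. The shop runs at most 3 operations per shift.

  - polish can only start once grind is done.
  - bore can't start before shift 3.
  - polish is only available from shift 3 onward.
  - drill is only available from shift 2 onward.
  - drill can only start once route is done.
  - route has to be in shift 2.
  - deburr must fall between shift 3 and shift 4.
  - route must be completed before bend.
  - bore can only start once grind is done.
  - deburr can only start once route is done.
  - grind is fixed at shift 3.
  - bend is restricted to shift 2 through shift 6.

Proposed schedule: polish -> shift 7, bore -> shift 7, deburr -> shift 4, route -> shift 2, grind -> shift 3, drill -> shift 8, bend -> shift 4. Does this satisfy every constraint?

Valid

The shop runs at most 3 operations per shift — holds.
drill is only available from shift 2 onward — holds.
polish can only start once grind is done — holds.
drill can only start once route is done — holds.
polish is only available from shift 3 onward — holds.
deburr can only start once route is done — holds.
bend is restricted to shift 2 through shift 6 — holds.
bore can only start once grind is done — holds.
deburr must fall between shift 3 and shift 4 — holds.
route must be completed before bend — holds.
grind is fixed at shift 3 — holds.
route has to be in shift 2 — holds.
bore can't start before shift 3 — holds.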